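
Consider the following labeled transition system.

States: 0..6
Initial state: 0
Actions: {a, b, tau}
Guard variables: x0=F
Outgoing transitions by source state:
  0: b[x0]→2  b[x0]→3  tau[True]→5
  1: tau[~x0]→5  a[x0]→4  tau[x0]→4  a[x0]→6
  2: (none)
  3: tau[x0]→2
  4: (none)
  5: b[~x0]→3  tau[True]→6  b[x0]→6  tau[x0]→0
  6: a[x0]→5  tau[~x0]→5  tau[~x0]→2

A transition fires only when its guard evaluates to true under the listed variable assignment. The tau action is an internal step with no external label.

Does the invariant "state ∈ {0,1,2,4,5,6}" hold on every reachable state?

Inv-set: {0,1,2,4,5,6}
R = {0,2,3,5,6}
  0: ✓
  2: ✓
  3: ✗ unsafe
  5: ✓
  6: ✓
reach 3 via tau·b — violates

Answer: INVARIANT VIOLATED at state 3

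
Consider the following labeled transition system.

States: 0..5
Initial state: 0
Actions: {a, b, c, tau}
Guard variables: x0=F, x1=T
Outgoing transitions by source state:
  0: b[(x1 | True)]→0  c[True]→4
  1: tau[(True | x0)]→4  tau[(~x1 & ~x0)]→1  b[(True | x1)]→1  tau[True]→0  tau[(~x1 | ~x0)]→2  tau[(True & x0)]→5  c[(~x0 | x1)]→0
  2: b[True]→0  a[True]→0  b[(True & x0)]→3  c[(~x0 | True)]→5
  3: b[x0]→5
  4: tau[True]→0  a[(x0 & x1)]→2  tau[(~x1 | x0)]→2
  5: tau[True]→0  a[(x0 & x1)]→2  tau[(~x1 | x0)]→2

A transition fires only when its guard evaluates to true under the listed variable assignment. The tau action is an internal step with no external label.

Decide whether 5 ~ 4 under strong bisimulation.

Refine partition for ~:
  round 0: {{0,1,2,3,4,5}}
  round 1: {{0},{1},{2},{3},{4,5}}
stable after 2 split(s): 5 block(s)
5∈{4,5}, 4∈{4,5}

Answer: BISIMILAR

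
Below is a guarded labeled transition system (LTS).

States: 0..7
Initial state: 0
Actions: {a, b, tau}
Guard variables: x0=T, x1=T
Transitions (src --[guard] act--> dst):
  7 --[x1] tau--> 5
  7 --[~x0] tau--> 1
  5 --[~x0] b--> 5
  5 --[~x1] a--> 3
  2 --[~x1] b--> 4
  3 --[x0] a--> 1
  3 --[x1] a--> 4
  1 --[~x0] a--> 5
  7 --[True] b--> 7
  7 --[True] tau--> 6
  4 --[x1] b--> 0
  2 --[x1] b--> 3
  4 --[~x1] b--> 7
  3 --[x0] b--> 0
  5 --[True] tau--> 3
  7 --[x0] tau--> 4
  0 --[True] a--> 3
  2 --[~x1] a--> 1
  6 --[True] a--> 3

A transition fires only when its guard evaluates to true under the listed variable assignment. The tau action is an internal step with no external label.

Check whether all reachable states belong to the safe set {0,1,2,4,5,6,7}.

Answer: INVARIANT VIOLATED at state 3

Trace:
Inv-set: {0,1,2,4,5,6,7}
R = {0,1,3,4}
  0: ✓
  1: ✓
  3: VIOLATES
  4: ✓
counterexample path to 3: a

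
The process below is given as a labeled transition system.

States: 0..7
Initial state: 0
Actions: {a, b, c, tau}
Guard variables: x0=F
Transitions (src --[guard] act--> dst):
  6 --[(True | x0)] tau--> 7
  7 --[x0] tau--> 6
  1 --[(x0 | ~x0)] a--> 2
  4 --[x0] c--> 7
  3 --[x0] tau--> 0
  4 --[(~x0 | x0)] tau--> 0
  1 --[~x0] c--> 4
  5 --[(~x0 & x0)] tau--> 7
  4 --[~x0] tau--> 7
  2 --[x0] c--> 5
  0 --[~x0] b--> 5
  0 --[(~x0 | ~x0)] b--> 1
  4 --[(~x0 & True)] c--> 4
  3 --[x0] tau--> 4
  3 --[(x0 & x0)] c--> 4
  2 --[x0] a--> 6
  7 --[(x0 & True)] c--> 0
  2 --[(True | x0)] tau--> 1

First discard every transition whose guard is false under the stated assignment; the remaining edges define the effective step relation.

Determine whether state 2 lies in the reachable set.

9 transition(s) survive guard evaluation.
depth 0: {0}
depth 1: {1,5}  total {0,1,5}
depth 2: {2,4}  total {0,1,2,4,5}
depth 3: {7}  total {0,1,2,4,5,7}
R = {0,1,2,4,5,7}
trace reaching 2: b·a

Answer: REACHABLE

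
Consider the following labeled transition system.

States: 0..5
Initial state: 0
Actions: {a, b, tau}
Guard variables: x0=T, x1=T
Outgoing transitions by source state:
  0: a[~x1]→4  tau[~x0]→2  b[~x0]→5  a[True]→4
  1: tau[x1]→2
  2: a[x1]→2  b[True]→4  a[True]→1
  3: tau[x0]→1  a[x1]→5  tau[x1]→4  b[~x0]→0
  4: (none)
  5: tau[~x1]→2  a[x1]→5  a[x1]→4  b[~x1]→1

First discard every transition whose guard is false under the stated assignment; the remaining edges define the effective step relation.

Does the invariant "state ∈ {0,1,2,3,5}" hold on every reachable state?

Allowed set {0,1,2,3,5}
R = {0,4}
  0: ✓
  4: outside
counterexample path to 4: a

Answer: INVARIANT VIOLATED at state 4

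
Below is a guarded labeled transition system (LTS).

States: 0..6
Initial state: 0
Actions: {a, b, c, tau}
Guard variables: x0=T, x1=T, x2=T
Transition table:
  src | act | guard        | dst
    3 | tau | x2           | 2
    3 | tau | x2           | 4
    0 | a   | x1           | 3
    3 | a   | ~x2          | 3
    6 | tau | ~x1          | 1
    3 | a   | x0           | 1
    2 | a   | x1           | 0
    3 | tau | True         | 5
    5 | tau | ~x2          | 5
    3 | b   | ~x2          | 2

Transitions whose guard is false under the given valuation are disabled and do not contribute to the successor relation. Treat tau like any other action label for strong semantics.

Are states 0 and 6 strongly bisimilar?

Answer: NOT BISIMILAR

Trace:
Compute ~ classes (split until stable):
  round 0: {{0,1,2,3,4,5,6}}
  round 1: {{0,2},{1,4,5,6},{3}}
  round 2: {{0},{1,4,5,6},{2},{3}}
Fixed point at round 3; 4 class(es).
class of 0: {0}; class of 6: {1,4,5,6}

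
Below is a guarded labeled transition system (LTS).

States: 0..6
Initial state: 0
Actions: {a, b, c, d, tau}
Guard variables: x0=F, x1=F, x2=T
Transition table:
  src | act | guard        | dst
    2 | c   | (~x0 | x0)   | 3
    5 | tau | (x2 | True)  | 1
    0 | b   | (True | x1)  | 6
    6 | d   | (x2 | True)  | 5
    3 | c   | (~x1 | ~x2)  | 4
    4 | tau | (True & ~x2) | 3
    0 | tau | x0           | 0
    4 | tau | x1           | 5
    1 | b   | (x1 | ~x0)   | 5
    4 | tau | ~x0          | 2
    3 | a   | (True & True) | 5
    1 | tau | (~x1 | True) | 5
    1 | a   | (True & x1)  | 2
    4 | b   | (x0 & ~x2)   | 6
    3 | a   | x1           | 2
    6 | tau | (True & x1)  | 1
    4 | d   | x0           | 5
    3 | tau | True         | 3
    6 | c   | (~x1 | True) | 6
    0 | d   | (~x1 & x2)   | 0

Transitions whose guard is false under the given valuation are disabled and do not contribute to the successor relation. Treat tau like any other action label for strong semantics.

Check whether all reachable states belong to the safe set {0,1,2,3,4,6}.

Safe = {0,1,2,3,4,6}
Reachable = {0,1,5,6}
  0: ✓
  1: ✓
  5: VIOLATES
  6: ✓
witness against invariant: b·d → 5

Answer: INVARIANT VIOLATED at state 5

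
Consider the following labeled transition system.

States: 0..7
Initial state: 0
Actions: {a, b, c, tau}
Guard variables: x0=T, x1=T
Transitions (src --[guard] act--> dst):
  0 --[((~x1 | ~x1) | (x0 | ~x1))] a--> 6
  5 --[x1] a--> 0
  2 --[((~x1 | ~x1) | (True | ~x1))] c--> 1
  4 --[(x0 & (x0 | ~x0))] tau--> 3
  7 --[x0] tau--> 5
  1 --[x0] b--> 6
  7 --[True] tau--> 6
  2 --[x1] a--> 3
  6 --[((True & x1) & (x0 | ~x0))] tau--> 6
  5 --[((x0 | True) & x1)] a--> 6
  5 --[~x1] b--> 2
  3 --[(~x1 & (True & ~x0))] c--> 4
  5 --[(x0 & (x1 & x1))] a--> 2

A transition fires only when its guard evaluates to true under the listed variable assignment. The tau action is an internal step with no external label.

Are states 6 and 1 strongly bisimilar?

Answer: NOT BISIMILAR

Working:
Bisimulation quotient by refinement:
  π0 = {{0,1,2,3,4,5,6,7}}
  π1 = {{0,5},{1},{2},{3},{4,6,7}}
  π2 = {{0},{1},{2},{3},{4},{5},{6},{7}}
Fixed point at round 3; 8 class(es).
[6]={6}  [1]={1}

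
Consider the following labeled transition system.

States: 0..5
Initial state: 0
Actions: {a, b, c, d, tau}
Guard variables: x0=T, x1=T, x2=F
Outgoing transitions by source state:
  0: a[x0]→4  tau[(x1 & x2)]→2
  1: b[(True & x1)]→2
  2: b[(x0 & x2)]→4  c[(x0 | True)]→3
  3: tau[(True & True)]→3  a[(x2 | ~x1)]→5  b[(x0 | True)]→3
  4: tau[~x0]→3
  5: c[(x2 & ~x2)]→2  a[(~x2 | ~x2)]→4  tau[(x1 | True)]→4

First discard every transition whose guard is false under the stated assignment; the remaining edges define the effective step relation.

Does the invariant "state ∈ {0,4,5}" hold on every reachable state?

Answer: INVARIANT HOLDS

Trace:
Safe = {0,4,5}
Reach set: {0,4}
  0: safe
  4: safe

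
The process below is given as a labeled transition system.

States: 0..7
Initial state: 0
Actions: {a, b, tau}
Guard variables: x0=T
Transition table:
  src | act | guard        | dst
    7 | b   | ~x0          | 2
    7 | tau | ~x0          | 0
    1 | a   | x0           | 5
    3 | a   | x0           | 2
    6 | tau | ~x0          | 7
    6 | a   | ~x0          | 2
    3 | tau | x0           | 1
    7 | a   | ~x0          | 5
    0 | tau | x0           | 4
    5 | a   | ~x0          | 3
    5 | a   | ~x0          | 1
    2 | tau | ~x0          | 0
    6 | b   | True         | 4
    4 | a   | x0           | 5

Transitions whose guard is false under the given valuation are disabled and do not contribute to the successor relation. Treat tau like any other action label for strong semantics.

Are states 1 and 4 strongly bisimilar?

Compute ~ classes (split until stable):
  π0 = {{0,1,2,3,4,5,6,7}}
  π1 = {{0},{1,4},{2,5,7},{3},{6}}
5 equivalence class(es) (converged in 2)
class of 1: {1,4}; class of 4: {1,4}

Answer: BISIMILAR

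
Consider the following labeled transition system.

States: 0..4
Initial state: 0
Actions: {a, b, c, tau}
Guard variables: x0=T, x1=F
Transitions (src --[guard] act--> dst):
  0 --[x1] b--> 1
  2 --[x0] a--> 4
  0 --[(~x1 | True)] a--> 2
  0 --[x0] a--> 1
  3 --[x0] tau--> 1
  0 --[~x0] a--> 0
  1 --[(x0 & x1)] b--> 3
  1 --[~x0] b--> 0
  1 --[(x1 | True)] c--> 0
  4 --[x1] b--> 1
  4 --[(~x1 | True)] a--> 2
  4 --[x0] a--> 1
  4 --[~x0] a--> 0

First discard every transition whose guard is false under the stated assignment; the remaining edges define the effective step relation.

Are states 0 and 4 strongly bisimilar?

Bisimulation quotient by refinement:
  π0 = {{0,1,2,3,4}}
  π1 = {{0,2,4},{1},{3}}
  π2 = {{0,4},{1},{2},{3}}
4 equivalence class(es) (converged in 3)
[0]={0,4}  [4]={0,4}

Answer: BISIMILAR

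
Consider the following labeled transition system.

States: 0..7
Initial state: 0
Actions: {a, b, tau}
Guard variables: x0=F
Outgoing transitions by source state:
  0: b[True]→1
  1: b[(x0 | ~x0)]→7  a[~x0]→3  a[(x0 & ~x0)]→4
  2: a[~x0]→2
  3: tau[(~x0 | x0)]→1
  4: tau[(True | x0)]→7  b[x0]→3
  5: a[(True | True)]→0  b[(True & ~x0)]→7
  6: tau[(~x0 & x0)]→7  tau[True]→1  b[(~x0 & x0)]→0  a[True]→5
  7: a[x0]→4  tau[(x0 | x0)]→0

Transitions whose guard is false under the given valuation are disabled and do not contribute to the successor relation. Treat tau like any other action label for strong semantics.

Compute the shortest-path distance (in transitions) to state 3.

BFS to 3:
  L0 = {0}
  L1 = {1}
  L2 = {3,7}
3 enters at depth 2; path b·a

Answer: 2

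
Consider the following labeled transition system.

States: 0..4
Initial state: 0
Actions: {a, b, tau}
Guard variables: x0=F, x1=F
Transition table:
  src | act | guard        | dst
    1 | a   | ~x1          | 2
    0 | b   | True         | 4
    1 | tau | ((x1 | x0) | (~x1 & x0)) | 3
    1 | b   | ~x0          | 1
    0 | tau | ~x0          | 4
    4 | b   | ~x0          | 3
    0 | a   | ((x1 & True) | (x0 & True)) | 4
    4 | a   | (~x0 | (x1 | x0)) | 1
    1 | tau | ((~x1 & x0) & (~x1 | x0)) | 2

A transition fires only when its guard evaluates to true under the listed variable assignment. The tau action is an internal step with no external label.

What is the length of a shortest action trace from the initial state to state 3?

Answer: 2

Analysis:
Breadth-first toward 3:
  L0 = {0}
  L1 = {4}
  L2 = {1,3}
depth(3)=2, e.g. b·b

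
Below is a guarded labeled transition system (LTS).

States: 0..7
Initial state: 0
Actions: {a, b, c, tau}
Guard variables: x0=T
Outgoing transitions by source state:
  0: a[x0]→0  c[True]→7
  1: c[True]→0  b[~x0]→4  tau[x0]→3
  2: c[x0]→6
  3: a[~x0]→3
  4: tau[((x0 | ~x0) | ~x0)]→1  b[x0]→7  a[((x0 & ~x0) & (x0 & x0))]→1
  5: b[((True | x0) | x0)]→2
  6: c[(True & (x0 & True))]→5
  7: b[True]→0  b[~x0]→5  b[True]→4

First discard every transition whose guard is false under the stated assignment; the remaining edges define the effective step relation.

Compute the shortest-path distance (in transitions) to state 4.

Answer: 2

Analysis:
Breadth-first toward 4:
  depth 0: {0}
  depth 1: {7}
  depth 2: {4}
first hit 4 at d=2 via c·b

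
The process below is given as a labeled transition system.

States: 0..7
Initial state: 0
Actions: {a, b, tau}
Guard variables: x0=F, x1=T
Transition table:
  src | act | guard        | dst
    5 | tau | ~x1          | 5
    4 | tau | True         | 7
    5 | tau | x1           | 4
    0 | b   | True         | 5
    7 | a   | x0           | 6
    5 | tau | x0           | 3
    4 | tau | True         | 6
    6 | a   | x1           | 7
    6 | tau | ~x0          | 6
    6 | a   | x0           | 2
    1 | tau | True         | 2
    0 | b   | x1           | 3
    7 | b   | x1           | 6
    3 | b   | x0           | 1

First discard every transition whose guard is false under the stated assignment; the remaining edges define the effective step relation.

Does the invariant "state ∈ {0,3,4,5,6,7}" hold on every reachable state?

Answer: INVARIANT HOLDS

Working:
Inv-set: {0,3,4,5,6,7}
Reachable = {0,3,4,5,6,7}
  0: safe
  3: safe
  4: safe
  5: safe
  6: safe
  7: safe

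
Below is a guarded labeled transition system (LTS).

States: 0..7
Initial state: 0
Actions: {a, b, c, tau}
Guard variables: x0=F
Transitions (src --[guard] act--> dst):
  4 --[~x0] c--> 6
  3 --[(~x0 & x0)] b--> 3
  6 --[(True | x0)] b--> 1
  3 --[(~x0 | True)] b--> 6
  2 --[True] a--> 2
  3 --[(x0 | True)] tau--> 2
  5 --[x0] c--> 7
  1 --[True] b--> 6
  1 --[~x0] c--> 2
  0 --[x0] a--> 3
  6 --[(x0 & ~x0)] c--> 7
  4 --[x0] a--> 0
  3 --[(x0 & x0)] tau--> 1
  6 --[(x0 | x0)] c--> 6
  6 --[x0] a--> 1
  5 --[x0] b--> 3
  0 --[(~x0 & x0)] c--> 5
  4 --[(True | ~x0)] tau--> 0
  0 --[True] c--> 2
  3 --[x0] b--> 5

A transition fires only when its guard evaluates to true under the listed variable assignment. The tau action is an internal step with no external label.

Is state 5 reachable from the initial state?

Answer: UNREACHABLE

Trace:
Guard filter leaves 9 enabled edge(s).
Layer 0: {0}
Layer 1: {2}  cumulative {0,2}
Reach set: {0,2}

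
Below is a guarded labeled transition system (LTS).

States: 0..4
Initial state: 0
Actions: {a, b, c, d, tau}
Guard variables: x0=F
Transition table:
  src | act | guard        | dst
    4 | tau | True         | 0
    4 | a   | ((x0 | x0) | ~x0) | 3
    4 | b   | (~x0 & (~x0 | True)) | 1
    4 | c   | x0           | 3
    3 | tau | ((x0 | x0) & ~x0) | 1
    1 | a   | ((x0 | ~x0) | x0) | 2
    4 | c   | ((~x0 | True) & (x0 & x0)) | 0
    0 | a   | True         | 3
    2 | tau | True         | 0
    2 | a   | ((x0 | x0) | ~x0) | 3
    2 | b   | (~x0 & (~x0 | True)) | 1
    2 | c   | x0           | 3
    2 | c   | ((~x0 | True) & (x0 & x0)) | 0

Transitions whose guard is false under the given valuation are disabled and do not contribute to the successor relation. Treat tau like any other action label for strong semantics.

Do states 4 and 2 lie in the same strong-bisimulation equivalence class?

Answer: BISIMILAR

Trace:
Bisimulation quotient by refinement:
  round 0: {{0,1,2,3,4}}
  round 1: {{0,1},{2,4},{3}}
  round 2: {{0},{1},{2,4},{3}}
stable after 3 split(s): 4 block(s)
[4]={2,4}  [2]={2,4}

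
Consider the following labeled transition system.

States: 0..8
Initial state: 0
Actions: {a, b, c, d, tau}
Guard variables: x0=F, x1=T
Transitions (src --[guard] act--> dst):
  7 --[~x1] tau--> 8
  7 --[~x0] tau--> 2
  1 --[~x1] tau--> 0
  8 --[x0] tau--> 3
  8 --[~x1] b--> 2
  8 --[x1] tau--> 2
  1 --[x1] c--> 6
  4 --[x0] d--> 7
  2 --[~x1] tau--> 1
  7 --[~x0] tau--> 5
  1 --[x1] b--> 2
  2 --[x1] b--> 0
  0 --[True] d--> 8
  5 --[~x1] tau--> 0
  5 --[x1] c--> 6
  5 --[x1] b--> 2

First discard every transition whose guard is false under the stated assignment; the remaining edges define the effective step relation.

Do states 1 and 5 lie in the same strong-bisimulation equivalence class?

Bisimulation quotient by refinement:
  round 0: {{0,1,2,3,4,5,6,7,8}}
  round 1: {{0},{1,5},{2},{3,4,6},{7,8}}
  round 2: {{0},{1,5},{2},{3,4,6},{7},{8}}
6 equivalence class(es) (converged in 3)
[1]={1,5}  [5]={1,5}

Answer: BISIMILAR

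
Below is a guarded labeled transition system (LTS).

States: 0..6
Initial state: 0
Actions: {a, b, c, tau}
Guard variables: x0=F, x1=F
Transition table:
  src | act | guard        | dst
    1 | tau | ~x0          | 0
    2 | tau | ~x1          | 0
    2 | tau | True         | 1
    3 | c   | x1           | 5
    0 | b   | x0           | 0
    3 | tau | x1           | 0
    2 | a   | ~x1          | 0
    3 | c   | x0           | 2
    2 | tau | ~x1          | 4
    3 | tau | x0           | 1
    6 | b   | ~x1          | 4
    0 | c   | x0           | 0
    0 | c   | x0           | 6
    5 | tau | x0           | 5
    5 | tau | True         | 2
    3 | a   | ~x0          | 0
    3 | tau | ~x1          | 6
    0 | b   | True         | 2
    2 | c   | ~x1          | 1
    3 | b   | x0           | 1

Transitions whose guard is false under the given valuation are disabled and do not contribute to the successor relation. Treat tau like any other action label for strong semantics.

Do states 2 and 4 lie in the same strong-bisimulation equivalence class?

Compute ~ classes (split until stable):
  round 0: {{0,1,2,3,4,5,6}}
  round 1: {{0,6},{1,5},{2},{3},{4}}
  round 2: {{0},{1},{2},{3},{4},{5},{6}}
7 equivalence class(es) (converged in 3)
2∈{2}, 4∈{4}

Answer: NOT BISIMILAR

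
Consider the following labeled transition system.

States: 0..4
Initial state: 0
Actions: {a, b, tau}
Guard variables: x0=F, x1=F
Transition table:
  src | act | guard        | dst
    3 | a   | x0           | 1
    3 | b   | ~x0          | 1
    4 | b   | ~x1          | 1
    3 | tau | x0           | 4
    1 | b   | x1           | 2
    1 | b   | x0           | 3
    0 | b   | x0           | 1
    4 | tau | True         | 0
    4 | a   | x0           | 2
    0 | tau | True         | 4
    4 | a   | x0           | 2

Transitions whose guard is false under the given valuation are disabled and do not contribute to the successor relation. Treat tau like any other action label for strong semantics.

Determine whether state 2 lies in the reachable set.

4 transition(s) survive guard evaluation.
L0 = {0}
L1 = {4}  cumulative {0,4}
L2 = {1}  cumulative {0,1,4}
Reachable = {0,1,4}

Answer: UNREACHABLE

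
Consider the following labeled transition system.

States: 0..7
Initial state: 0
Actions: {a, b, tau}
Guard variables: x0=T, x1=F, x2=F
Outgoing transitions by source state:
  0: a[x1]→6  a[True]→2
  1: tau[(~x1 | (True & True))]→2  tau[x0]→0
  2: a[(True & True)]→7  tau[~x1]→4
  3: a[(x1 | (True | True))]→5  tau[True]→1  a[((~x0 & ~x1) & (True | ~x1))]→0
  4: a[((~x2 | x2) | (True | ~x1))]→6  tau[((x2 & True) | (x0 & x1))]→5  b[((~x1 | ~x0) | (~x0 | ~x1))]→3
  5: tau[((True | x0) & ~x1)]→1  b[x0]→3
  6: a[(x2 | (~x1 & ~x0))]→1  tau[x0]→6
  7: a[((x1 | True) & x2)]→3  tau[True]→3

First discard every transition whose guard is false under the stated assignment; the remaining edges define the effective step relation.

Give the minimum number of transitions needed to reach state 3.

Answer: 3

Analysis:
Layered search for 3:
  L0 = {0}
  L1 = {2}
  L2 = {4,7}
  L3 = {3,6}
3 enters at depth 3; path a·a·tau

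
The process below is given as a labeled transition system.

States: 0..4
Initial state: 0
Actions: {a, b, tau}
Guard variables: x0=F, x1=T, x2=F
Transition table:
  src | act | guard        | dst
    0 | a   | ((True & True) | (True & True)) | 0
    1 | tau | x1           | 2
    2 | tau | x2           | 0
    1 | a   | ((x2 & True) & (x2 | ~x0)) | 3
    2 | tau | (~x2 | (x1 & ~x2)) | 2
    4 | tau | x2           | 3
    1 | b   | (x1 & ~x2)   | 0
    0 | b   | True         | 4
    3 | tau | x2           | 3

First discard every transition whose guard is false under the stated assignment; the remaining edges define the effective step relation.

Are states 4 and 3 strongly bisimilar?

Compute ~ classes (split until stable):
  π0 = {{0,1,2,3,4}}
  π1 = {{0},{1},{2},{3,4}}
stable after 2 split(s): 4 block(s)
class of 4: {3,4}; class of 3: {3,4}

Answer: BISIMILAR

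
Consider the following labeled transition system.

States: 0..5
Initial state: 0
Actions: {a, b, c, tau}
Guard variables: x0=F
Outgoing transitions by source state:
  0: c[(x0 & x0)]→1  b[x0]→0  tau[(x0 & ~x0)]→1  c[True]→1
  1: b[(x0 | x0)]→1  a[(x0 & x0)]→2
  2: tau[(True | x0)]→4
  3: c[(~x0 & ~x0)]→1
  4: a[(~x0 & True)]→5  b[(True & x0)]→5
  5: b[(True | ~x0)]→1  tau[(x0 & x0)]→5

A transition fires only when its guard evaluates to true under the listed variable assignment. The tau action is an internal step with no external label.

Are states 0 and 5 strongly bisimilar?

Compute ~ classes (split until stable):
  π0 = {{0,1,2,3,4,5}}
  π1 = {{0,3},{1},{2},{4},{5}}
5 equivalence class(es) (converged in 2)
[0]={0,3}  [5]={5}

Answer: NOT BISIMILAR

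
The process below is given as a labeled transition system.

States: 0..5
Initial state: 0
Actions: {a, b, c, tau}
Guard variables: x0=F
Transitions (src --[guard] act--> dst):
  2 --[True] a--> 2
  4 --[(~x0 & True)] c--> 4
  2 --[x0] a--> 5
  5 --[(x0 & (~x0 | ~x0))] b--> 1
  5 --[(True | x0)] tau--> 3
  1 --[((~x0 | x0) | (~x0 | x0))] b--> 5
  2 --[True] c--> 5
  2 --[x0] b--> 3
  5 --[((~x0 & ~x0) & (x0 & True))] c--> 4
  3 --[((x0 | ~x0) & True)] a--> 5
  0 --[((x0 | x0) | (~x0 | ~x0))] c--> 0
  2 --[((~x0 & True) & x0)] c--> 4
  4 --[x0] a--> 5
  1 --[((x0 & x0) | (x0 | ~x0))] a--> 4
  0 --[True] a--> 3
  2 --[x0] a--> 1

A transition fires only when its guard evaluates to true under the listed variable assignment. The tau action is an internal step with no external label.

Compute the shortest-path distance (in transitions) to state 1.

Answer: UNREACHABLE

Trace:
Layered search for 1:
  Layer 0: {0}
  Layer 1: {3}
  Layer 2: {5}
1 never appears.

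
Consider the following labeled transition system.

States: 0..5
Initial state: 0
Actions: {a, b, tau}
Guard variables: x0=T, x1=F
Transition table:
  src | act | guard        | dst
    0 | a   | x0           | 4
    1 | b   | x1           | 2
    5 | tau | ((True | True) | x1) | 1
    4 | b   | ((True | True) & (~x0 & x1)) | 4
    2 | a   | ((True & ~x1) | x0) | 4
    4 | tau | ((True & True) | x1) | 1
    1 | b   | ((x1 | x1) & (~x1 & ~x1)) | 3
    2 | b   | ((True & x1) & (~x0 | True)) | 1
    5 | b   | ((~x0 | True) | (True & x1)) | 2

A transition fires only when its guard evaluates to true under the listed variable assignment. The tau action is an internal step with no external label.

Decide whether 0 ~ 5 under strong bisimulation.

Answer: NOT BISIMILAR

Analysis:
Refine partition for ~:
  P[0] = {{0,1,2,3,4,5}}
  P[1] = {{0,2},{1,3},{4},{5}}
Fixed point at round 2; 4 class(es).
[0]={0,2}  [5]={5}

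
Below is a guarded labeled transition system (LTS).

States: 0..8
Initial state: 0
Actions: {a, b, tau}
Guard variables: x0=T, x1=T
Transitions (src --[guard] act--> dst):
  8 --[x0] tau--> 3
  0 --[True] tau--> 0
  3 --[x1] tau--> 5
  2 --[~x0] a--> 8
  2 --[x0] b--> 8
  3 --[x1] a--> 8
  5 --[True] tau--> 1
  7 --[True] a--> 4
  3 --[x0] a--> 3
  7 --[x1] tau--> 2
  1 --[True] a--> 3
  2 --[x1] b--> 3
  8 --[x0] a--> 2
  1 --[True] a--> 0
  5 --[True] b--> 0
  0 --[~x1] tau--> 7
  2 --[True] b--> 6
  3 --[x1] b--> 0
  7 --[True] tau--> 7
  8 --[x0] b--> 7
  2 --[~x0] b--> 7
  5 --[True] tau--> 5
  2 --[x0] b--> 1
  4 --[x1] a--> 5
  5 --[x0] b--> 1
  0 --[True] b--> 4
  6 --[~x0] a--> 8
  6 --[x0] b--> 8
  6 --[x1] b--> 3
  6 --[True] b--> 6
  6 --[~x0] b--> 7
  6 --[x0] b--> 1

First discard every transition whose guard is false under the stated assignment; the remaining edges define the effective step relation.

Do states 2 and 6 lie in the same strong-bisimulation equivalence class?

Answer: BISIMILAR

Analysis:
Compute ~ classes (split until stable):
  P[0] = {{0,1,2,3,4,5,6,7,8}}
  P[1] = {{0,5},{1,4},{2,6},{3,8},{7}}
  P[2] = {{0},{1},{2,6},{3},{4},{5},{7},{8}}
8 equivalence class(es) (converged in 3)
class of 2: {2,6}; class of 6: {2,6}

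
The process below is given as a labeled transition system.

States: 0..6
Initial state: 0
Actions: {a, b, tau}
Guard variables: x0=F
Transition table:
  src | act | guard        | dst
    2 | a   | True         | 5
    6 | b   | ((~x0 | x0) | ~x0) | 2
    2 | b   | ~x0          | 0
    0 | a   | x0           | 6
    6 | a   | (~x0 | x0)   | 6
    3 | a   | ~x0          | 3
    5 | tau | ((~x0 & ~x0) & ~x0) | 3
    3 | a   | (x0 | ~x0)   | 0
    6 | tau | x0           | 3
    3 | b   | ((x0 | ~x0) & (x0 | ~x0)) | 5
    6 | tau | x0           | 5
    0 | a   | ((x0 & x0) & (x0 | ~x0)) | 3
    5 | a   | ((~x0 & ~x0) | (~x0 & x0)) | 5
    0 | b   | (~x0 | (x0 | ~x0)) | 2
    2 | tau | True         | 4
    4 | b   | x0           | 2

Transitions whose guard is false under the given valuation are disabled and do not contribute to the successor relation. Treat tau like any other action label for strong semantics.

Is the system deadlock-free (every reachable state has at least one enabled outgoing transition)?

Reachable = {0,2,3,4,5}
  0: b→2  [1 exit(s)]
  2: a→5  b→0  tau→4  [3 exit(s)]
  3: a→0  a→3  b→5  [3 exit(s)]
  4: ∅  [STUCK]
  5: a→5  tau→3  [2 exit(s)]
trace reaching 4: b·tau

Answer: DEADLOCK at state 4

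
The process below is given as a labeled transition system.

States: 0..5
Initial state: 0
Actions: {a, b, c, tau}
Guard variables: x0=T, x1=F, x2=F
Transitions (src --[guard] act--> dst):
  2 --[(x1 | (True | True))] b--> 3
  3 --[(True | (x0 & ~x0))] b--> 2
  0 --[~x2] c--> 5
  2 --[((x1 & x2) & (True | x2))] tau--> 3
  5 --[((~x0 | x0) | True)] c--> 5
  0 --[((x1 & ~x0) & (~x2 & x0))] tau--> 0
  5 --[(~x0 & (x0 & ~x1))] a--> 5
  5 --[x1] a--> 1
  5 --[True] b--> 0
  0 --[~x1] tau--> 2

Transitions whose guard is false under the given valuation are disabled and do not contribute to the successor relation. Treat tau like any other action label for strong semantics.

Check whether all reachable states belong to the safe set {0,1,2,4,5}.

Safe = {0,1,2,4,5}
Reachable = {0,2,3,5}
  0: safe
  2: safe
  3: VIOLATES
  5: safe
reach 3 via tau·b — violates

Answer: INVARIANT VIOLATED at state 3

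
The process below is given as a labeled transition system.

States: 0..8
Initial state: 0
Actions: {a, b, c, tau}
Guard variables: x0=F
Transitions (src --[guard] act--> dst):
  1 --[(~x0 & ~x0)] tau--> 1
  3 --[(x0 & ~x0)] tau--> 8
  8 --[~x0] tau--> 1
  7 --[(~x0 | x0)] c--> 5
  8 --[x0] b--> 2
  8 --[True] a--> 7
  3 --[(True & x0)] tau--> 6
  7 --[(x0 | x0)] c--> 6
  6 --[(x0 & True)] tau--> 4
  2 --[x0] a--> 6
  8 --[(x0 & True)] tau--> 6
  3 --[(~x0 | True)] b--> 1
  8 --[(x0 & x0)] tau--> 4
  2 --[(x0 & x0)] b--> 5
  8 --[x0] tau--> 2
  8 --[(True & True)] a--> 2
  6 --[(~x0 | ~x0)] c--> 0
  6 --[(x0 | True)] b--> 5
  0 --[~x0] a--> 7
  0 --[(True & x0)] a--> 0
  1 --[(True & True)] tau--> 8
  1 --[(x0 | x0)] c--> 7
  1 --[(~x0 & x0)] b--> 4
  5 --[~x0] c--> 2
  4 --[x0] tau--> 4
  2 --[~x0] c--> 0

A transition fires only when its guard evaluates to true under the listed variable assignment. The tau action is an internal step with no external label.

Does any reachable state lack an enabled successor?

Answer: DEADLOCK-FREE

Trace:
Reachable = {0,2,5,7}
  0: a→7  [1 exit(s)]
  2: c→0  [1 exit(s)]
  5: c→2  [1 exit(s)]
  7: c→5  [1 exit(s)]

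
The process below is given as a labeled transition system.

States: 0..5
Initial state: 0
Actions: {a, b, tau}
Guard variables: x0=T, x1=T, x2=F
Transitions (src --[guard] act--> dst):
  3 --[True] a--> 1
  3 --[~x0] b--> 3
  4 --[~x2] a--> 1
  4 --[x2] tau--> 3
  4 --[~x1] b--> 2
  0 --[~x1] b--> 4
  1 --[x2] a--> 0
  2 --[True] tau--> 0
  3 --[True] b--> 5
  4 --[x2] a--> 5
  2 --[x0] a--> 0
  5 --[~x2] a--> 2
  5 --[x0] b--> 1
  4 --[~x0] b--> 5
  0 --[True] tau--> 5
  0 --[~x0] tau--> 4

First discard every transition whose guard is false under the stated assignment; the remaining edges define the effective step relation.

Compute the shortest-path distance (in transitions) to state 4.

Layered search for 4:
  depth 0: {0}
  depth 1: {5}
  depth 2: {1,2}
4 never appears.

Answer: UNREACHABLE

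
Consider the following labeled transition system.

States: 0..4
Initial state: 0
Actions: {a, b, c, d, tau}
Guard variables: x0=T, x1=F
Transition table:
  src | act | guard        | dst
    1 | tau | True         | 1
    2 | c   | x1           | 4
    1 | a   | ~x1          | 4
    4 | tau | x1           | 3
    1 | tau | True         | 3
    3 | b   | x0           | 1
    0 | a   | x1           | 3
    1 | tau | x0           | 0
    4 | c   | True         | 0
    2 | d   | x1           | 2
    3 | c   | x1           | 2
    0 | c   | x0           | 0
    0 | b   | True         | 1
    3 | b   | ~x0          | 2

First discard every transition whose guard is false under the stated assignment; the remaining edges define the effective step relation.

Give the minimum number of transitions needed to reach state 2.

Answer: UNREACHABLE

Trace:
Breadth-first toward 2:
  L0 = {0}
  L1 = {1}
  L2 = {3,4}
2 never appears.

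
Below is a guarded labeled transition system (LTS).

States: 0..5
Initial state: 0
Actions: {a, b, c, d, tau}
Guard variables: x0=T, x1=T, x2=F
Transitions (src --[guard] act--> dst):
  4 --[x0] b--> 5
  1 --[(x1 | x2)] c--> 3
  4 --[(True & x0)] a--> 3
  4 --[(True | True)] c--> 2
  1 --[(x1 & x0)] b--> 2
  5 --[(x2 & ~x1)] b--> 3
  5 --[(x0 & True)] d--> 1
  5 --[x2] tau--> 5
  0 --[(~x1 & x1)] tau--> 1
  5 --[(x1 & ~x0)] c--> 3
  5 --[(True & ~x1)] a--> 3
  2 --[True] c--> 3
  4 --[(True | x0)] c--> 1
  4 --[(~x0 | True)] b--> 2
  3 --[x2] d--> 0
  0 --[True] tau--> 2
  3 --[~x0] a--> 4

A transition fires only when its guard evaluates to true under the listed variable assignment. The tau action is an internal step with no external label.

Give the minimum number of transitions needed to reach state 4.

BFS to 4:
  L0 = {0}
  L1 = {2}
  L2 = {3}
4 never appears.

Answer: UNREACHABLE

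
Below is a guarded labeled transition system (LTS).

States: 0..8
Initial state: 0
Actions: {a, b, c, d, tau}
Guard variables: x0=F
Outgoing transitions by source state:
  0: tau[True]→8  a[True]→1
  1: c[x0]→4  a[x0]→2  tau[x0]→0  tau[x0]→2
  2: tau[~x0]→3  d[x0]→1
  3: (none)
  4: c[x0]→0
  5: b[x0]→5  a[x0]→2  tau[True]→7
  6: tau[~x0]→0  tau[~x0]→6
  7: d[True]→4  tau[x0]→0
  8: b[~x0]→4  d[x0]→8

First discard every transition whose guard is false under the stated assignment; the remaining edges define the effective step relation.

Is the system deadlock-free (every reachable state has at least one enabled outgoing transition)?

R = {0,1,4,8}
  0: a→1  tau→8  [2 out]
  1: ∅  [STUCK]
  4: ∅  [STUCK]
  8: b→4  [1 out]
trace reaching 1: a

Answer: DEADLOCK at state 1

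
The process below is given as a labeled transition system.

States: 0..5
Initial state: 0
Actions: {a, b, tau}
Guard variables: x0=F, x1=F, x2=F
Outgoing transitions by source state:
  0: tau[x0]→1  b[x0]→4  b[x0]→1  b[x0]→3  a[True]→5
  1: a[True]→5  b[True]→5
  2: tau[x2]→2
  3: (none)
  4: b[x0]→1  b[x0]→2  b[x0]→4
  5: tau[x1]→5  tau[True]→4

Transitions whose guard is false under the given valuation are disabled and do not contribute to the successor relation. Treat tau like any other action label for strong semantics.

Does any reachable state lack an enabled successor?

Answer: DEADLOCK at state 4

Analysis:
Reachable = {0,4,5}
  0: a→5  [1 out]
  4: ∅  [STUCK]
  5: tau→4  [1 out]
witness 4: a·tau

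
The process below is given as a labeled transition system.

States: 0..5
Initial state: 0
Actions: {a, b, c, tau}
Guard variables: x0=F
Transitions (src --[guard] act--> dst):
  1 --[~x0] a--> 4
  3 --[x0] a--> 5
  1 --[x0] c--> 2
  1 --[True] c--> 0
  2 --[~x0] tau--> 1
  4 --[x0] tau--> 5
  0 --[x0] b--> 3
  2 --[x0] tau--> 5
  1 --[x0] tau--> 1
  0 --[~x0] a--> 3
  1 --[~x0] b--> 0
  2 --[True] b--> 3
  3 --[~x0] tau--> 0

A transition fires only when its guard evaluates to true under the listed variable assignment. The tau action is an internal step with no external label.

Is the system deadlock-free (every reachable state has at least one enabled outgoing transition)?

Reach set: {0,3}
  0: a→3  [1 out]
  3: tau→0  [1 out]

Answer: DEADLOCK-FREE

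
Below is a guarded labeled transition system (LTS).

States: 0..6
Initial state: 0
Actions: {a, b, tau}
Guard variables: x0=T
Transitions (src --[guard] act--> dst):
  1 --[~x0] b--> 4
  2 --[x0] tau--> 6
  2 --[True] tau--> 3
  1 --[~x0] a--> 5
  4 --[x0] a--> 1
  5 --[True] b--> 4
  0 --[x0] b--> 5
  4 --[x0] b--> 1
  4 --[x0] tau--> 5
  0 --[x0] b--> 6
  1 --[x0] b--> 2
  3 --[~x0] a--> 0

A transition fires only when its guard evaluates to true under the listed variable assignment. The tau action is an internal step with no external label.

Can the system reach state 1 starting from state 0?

Answer: REACHABLE

Trace:
Guard filter leaves 9 enabled edge(s).
Layer 0: {0}
Layer 1: {5,6}  cumulative {0,5,6}
Layer 2: {4}  cumulative {0,4,5,6}
Layer 3: {1}  cumulative {0,1,4,5,6}
Layer 4: {2}  cumulative {0,1,2,4,5,6}
Layer 5: {3}  cumulative {0,1,2,3,4,5,6}
Reachable = {0,1,2,3,4,5,6}
trace reaching 1: b·b·a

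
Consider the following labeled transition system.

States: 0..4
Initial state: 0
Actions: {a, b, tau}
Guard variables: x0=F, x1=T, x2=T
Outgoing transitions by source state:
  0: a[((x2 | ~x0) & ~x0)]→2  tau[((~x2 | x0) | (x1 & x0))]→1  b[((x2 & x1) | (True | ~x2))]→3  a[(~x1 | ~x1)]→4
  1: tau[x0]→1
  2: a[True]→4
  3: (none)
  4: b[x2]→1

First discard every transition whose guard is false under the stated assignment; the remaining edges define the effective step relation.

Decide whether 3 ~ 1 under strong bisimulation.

Answer: BISIMILAR

Trace:
Compute ~ classes (split until stable):
  round 0: {{0,1,2,3,4}}
  round 1: {{0},{1,3},{2},{4}}
Fixed point at round 2; 4 class(es).
class of 3: {1,3}; class of 1: {1,3}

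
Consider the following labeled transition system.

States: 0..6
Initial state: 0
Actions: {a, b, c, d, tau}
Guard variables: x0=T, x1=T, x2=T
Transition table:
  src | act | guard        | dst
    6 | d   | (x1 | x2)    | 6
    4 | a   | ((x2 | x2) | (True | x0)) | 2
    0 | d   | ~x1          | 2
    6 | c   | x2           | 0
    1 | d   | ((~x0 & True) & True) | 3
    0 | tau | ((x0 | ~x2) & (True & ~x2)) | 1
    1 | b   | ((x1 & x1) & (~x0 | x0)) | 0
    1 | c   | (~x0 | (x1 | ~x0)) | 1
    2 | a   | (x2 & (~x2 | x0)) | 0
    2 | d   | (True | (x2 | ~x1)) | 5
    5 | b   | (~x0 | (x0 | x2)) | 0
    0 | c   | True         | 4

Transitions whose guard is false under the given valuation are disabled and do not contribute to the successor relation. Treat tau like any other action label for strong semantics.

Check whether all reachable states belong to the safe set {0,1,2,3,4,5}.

Answer: INVARIANT HOLDS

Working:
Safe = {0,1,2,3,4,5}
Reachable = {0,2,4,5}
  0: ✓
  2: ✓
  4: ✓
  5: ✓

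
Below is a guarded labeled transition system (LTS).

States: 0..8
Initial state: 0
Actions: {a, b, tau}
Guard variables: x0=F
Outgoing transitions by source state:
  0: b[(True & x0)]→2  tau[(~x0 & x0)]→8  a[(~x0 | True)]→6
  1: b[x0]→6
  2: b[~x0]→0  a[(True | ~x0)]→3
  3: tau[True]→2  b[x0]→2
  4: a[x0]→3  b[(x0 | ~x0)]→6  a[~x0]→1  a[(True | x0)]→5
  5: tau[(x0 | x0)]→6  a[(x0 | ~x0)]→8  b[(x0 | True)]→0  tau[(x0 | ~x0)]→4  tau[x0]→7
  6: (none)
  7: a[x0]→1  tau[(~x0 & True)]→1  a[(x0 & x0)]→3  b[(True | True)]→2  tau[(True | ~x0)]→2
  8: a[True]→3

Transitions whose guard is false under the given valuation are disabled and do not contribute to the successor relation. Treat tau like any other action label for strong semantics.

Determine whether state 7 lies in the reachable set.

Guard filter leaves 14 enabled edge(s).
Layer 0: {0}
Layer 1: {6}  cumulative {0,6}
Reach set: {0,6}

Answer: UNREACHABLE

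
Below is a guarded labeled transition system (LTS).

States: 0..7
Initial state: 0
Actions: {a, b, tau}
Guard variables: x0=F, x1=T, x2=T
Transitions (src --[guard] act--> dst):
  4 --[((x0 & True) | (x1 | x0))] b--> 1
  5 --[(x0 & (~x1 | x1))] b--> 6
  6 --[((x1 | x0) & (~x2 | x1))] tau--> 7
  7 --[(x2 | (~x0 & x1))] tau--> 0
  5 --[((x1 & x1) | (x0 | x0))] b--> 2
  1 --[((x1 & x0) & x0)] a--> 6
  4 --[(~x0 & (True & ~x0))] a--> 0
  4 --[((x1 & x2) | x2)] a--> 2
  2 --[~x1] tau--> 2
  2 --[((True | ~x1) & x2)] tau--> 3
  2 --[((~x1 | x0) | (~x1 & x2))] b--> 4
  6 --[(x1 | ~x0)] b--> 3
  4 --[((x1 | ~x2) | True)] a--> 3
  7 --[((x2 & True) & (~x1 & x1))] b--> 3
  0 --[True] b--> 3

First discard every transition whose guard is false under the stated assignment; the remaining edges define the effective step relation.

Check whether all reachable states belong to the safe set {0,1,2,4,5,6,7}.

Inv-set: {0,1,2,4,5,6,7}
Reachable = {0,3}
  0: ok
  3: VIOLATES
reach 3 via b — violates

Answer: INVARIANT VIOLATED at state 3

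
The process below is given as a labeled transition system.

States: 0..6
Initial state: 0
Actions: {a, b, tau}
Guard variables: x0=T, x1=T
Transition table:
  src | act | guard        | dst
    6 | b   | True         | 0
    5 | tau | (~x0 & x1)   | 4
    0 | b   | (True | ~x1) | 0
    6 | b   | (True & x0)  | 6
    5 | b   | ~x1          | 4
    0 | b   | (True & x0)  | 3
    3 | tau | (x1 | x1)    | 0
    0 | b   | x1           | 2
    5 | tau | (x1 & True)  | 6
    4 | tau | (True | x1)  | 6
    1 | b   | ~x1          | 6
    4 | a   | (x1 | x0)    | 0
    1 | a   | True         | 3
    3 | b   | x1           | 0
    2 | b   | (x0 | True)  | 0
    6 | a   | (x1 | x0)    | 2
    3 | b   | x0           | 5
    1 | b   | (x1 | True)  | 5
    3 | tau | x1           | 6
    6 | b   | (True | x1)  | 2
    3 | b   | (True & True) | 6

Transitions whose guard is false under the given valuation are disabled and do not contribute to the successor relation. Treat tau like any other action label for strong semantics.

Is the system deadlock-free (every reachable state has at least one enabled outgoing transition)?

Answer: DEADLOCK-FREE

Trace:
R = {0,2,3,5,6}
  0: b→0  b→2  b→3  [3 out]
  2: b→0  [1 out]
  3: b→0  b→5  b→6  tau→0  tau→6  [5 out]
  5: tau→6  [1 out]
  6: a→2  b→0  b→2  b→6  [4 out]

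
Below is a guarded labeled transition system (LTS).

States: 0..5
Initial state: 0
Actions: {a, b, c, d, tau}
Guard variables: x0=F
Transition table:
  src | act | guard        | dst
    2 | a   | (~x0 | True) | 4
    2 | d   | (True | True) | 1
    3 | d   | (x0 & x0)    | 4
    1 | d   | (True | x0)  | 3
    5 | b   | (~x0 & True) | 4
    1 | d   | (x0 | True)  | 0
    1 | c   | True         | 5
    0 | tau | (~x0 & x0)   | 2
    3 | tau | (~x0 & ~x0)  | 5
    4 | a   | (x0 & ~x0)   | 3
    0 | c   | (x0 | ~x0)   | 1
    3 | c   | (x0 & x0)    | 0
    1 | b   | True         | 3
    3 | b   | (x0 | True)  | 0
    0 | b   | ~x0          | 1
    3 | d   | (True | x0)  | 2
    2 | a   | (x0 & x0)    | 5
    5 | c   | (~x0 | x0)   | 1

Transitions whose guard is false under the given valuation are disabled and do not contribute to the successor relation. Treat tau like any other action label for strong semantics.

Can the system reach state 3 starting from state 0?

Guard filter leaves 13 enabled edge(s).
Layer 0: {0}
Layer 1: {1}  now seen {0,1}
Layer 2: {3,5}  now seen {0,1,3,5}
Layer 3: {2,4}  now seen {0,1,2,3,4,5}
Reachable = {0,1,2,3,4,5}
Path to 3: c·d

Answer: REACHABLE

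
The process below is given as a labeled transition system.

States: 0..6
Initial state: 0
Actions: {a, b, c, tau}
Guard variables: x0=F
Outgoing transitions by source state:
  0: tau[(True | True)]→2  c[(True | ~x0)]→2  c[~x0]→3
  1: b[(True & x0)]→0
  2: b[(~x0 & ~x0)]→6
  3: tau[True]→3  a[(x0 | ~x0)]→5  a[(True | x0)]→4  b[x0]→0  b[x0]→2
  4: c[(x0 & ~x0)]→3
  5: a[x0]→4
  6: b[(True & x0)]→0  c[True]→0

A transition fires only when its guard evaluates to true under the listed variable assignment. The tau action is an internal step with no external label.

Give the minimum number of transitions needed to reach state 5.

Answer: 2

Working:
Layered search for 5:
  L0 = {0}
  L1 = {2,3}
  L2 = {4,5,6}
5 enters at depth 2; path c·a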